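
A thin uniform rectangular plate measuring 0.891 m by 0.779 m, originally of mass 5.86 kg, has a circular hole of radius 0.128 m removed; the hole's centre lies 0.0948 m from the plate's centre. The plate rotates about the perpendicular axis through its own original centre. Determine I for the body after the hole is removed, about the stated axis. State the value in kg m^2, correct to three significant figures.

Unpierced body about its centre: I₀ = (1/12)M(a²+b²) = (1/12)(5.86)[(0.891)² + (0.779)²] = 0.68402 kg m^2.
The removed disk has mass m = M·πr²/(ab) = (5.86)·π(0.128)²/(0.891·0.779) = 0.43456 kg (same uniform areal density).
Its moment of inertia about the rotation axis (parallel-axis theorem): I_hole = (1/2)mr² + md² = (1/2)(0.43456)(0.128)² + (0.43456)(0.0948)² = 0.0074654 kg m^2.
Treating the hole as negative mass, I = I₀ − I_hole = 0.68402 − 0.0074654 = 0.67655 kg m^2.

0.677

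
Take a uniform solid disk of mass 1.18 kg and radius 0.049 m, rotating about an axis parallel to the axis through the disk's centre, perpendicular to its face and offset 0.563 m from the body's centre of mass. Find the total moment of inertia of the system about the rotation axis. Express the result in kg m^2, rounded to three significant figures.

0.375

I_cm = (1/2)MR² = (1/2)(1.18)(0.049)² = 0.0014166 kg m^2; centre at d = 0.563 m, so the parallel axis theorem gives I = 0.0014166 + (1.18)(0.563)² = 0.37544 kg m^2.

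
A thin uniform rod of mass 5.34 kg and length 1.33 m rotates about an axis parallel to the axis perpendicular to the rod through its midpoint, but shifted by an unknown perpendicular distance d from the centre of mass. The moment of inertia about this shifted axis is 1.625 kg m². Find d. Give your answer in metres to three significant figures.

About the centre-of-mass axis, I_cm = (1/12)ML² = (1/12)(5.34)(1.33)² = 0.78716 kg m².
Parallel axis theorem: I = I_cm + Md², so Md² = 1.625 − 0.78716 = 0.83784 kg m².
d = √(0.83784 / 5.34) = 0.3961 m.

0.396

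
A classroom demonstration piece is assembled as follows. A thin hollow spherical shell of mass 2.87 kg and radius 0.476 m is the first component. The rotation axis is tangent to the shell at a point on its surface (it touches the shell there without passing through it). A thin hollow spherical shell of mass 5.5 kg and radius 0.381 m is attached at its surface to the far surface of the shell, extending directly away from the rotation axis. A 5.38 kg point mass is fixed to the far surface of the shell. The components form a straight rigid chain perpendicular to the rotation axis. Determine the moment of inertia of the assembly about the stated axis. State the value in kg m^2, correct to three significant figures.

27.2

Spherical shell: I_cm = (2/3)MR² = (2/3)(2.87)(0.476)² = 0.43352 kg m^2; centre at d = 0.476 m, so I = I_cm + Md² gives I = 0.43352 + (2.87)(0.476)² = 1.0838 kg m^2.
Spherical shell: I_cm = (2/3)MR² = (2/3)(5.5)(0.381)² = 0.53226 kg m^2; centre at d = 0.476 + 0.476 + 0.381 = 1.333 m, so I = I_cm + Md² gives I = 0.53226 + (5.5)(1.333)² = 10.305 kg m^2.
Point mass: I_cm = 0; centre at d = 0.476 + 0.476 + 0.381 + 0.381 = 1.714 m, so I = I_cm + Md² gives I = 0 + (5.38)(1.714)² = 15.805 kg m^2.
Total I = 1.0838 + 10.305 + 15.805 = 27.194 kg m^2.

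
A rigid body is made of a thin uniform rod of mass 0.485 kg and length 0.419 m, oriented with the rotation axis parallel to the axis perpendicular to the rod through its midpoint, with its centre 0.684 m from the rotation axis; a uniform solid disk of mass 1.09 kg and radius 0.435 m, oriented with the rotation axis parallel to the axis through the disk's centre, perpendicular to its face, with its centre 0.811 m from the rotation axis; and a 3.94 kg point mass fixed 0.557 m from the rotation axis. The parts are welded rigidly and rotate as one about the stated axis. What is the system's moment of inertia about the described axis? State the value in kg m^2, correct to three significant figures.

2.28

Thin rod: I_cm = (1/12)ML² = (1/12)(0.485)(0.419)² = 0.0070956 kg m^2; centre at d = 0.684 m, so the parallel axis theorem gives I = 0.0070956 + (0.485)(0.684)² = 0.23401 kg m^2.
Solid disk: I_cm = (1/2)MR² = (1/2)(1.09)(0.435)² = 0.10313 kg m^2; centre at d = 0.811 m, so the parallel axis theorem gives I = 0.10313 + (1.09)(0.811)² = 0.82004 kg m^2.
Point mass: I_cm = 0; centre at d = 0.557 m, so the parallel axis theorem gives I = 0 + (3.94)(0.557)² = 1.2224 kg m^2.
Total I = 0.23401 + 0.82004 + 1.2224 = 2.2764 kg m^2.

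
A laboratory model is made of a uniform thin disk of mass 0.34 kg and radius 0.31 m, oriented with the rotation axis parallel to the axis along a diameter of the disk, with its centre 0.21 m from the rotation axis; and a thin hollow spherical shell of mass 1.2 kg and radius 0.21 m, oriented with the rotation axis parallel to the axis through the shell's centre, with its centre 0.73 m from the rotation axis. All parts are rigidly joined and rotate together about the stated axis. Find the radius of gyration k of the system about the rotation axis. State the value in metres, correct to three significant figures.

0.673

Thin disk: I_cm = (1/4)MR² = (1/4)(0.34)(0.31)² = 0.0081685 kg·m²; centre at d = 0.21 m, so I = I_cm + Md² gives I = 0.0081685 + (0.34)(0.21)² = 0.023162 kg·m².
Spherical shell: I_cm = (2/3)MR² = (2/3)(1.2)(0.21)² = 0.03528 kg·m²; centre at d = 0.73 m, so I = I_cm + Md² gives I = 0.03528 + (1.2)(0.73)² = 0.67476 kg·m².
Total I = 0.69792 kg·m²; total mass M = 1.54 kg.
k = √(I/M) = √(0.69792/1.54) = 0.6732 m.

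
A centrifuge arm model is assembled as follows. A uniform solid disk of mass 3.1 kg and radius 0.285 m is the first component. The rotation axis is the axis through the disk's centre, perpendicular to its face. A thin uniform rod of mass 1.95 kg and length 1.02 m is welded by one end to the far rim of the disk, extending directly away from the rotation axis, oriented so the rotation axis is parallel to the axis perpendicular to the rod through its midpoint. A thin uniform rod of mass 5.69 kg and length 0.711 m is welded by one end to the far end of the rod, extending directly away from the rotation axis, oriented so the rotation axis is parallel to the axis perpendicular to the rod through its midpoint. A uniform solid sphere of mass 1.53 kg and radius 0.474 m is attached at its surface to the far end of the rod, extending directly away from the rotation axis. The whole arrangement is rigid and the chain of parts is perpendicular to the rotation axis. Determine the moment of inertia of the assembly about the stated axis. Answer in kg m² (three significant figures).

Solid disk: I_cm = (1/2)MR² = (1/2)(3.1)(0.285)² = 0.1259 kg m²; axis through the centre, so I = 0.1259 kg m².
Thin rod: I_cm = (1/12)ML² = (1/12)(1.95)(1.02)² = 0.16906 kg m²; centre at d = 0.285 + 0.51 = 0.795 m, so I = I_cm + Md² gives I = 0.16906 + (1.95)(0.795)² = 1.4015 kg m².
Thin rod: I_cm = (1/12)ML² = (1/12)(5.69)(0.711)² = 0.2397 kg m²; centre at d = 0.285 + 0.51 + 0.51 + 0.3555 = 1.6605 m, so I = I_cm + Md² gives I = 0.2397 + (5.69)(1.6605)² = 15.929 kg m².
Solid sphere: I_cm = (2/5)MR² = (2/5)(1.53)(0.474)² = 0.1375 kg m²; centre at d = 0.285 + 0.51 + 0.51 + 0.3555 + 0.3555 + 0.474 = 2.49 m, so I = I_cm + Md² gives I = 0.1375 + (1.53)(2.49)² = 9.6237 kg m².
Total I = 0.1259 + 1.4015 + 15.929 + 9.6237 = 27.08 kg m².

27.1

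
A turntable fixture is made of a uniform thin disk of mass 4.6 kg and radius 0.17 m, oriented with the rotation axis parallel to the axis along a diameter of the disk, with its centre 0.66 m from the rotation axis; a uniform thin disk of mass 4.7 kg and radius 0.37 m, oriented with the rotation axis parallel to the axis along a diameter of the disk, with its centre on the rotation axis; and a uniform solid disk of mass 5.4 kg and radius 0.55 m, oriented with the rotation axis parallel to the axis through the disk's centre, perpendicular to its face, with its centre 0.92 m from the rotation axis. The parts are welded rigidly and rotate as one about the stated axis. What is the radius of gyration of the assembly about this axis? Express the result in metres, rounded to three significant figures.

0.718

Thin disk: I_cm = (1/4)MR² = (1/4)(4.6)(0.17)² = 0.033235 kg m²; centre at d = 0.66 m, so I = I_cm + Md² gives I = 0.033235 + (4.6)(0.66)² = 2.037 kg m².
Thin disk: I_cm = (1/4)MR² = (1/4)(4.7)(0.37)² = 0.16086 kg m²; axis through the centre, so I = 0.16086 kg m².
Solid disk: I_cm = (1/2)MR² = (1/2)(5.4)(0.55)² = 0.81675 kg m²; centre at d = 0.92 m, so I = I_cm + Md² gives I = 0.81675 + (5.4)(0.92)² = 5.3873 kg m².
Total I = 7.5852 kg m²; total mass M = 14.7 kg.
k = √(I/M) = √(7.5852/14.7) = 0.71833 m.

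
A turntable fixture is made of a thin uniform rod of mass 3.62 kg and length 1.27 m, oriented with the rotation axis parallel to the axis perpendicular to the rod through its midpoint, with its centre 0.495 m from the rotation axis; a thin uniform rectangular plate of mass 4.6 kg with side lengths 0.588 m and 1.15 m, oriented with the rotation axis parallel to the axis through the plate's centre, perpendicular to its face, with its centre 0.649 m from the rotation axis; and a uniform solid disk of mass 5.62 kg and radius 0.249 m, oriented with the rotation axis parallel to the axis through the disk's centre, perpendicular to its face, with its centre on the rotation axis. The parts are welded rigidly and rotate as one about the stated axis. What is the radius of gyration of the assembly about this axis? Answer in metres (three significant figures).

0.546

Thin rod: I_cm = (1/12)ML² = (1/12)(3.62)(1.27)² = 0.48656 kg m^2; centre at d = 0.495 m, so I = I_cm + Md² gives I = 0.48656 + (3.62)(0.495)² = 1.3735 kg m^2.
Rectangular plate: I_cm = (1/12)M(a²+b²) = (1/12)(4.6)[(0.588)² + (1.15)²] = 0.63949 kg m^2; centre at d = 0.649 m, so I = I_cm + Md² gives I = 0.63949 + (4.6)(0.649)² = 2.577 kg m^2.
Solid disk: I_cm = (1/2)MR² = (1/2)(5.62)(0.249)² = 0.17422 kg m^2; axis through the centre, so I = 0.17422 kg m^2.
Total I = 4.1248 kg m^2; total mass M = 13.84 kg.
k = √(I/M) = √(4.1248/13.84) = 0.54592 m.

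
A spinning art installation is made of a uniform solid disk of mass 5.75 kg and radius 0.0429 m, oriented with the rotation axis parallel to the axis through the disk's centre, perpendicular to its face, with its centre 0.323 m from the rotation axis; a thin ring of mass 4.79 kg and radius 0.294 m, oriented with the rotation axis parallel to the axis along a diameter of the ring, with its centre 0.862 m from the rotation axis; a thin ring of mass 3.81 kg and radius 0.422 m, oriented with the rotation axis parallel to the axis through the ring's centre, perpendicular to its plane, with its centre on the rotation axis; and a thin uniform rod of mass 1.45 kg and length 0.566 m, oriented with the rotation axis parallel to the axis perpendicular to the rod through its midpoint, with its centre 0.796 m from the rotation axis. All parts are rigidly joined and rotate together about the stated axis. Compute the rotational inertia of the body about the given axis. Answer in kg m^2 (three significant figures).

Solid disk: I_cm = (1/2)MR² = (1/2)(5.75)(0.0429)² = 0.0052912 kg m^2; centre at d = 0.323 m, so I = I_cm + Md² gives I = 0.0052912 + (5.75)(0.323)² = 0.60518 kg m^2.
Thin ring: I_cm = (1/2)MR² = (1/2)(4.79)(0.294)² = 0.20701 kg m^2; centre at d = 0.862 m, so I = I_cm + Md² gives I = 0.20701 + (4.79)(0.862)² = 3.7662 kg m^2.
Thin ring: I_cm = MR² = (3.81)(0.422)² = 0.6785 kg m^2; axis through the centre, so I = 0.6785 kg m^2.
Thin rod: I_cm = (1/12)ML² = (1/12)(1.45)(0.566)² = 0.03871 kg m^2; centre at d = 0.796 m, so I = I_cm + Md² gives I = 0.03871 + (1.45)(0.796)² = 0.95745 kg m^2.
Total I = 0.60518 + 3.7662 + 0.6785 + 0.95745 = 6.0073 kg m^2.

6.01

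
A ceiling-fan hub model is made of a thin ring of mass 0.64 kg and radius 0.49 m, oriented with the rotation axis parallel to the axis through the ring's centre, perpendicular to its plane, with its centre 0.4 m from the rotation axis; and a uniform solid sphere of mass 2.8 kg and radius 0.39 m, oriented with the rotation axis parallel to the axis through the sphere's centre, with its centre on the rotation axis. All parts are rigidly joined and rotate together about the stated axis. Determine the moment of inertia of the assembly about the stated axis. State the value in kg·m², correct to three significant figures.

Thin ring: I_cm = MR² = (0.64)(0.49)² = 0.15366 kg·m²; centre at d = 0.4 m, so I = I_cm + Md² gives I = 0.15366 + (0.64)(0.4)² = 0.25606 kg·m².
Solid sphere: I_cm = (2/5)MR² = (2/5)(2.8)(0.39)² = 0.17035 kg·m²; axis through the centre, so I = 0.17035 kg·m².
Total I = 0.25606 + 0.17035 = 0.42642 kg·m².

0.426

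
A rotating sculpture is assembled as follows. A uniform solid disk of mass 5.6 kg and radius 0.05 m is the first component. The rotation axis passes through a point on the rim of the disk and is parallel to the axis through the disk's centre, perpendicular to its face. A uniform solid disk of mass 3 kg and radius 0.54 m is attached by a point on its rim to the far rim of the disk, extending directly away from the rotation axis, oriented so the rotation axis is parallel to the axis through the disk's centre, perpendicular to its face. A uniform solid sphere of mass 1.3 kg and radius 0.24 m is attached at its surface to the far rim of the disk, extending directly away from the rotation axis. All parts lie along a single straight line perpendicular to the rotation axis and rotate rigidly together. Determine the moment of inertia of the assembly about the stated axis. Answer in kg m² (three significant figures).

Solid disk: I_cm = (1/2)MR² = (1/2)(5.6)(0.05)² = 0.007 kg m²; centre at d = 0.05 m, so the parallel axis theorem gives I = 0.007 + (5.6)(0.05)² = 0.021 kg m².
Solid disk: I_cm = (1/2)MR² = (1/2)(3)(0.54)² = 0.4374 kg m²; centre at d = 0.05 + 0.05 + 0.54 = 0.64 m, so the parallel axis theorem gives I = 0.4374 + (3)(0.64)² = 1.6662 kg m².
Solid sphere: I_cm = (2/5)MR² = (2/5)(1.3)(0.24)² = 0.029952 kg m²; centre at d = 0.05 + 0.05 + 0.54 + 0.54 + 0.24 = 1.42 m, so the parallel axis theorem gives I = 0.029952 + (1.3)(1.42)² = 2.6513 kg m².
Total I = 0.021 + 1.6662 + 2.6513 = 4.3385 kg m².

4.34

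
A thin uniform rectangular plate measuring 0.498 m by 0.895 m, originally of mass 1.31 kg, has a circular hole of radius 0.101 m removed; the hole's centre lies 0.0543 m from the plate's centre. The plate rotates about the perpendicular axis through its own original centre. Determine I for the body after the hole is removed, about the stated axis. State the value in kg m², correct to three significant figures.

Unpierced body about its centre: I₀ = (1/12)M(a²+b²) = (1/12)(1.31)[(0.498)² + (0.895)²] = 0.11452 kg m².
The removed disk has mass m = M·πr²/(ab) = (1.31)·π(0.101)²/(0.498·0.895) = 0.094191 kg (same uniform areal density).
Its moment of inertia about the rotation axis (parallel-axis theorem): I_hole = (1/2)mr² + md² = (1/2)(0.094191)(0.101)² + (0.094191)(0.0543)² = 0.00075815 kg m².
Treating the hole as negative mass, I = I₀ − I_hole = 0.11452 − 0.00075815 = 0.11376 kg m².

0.114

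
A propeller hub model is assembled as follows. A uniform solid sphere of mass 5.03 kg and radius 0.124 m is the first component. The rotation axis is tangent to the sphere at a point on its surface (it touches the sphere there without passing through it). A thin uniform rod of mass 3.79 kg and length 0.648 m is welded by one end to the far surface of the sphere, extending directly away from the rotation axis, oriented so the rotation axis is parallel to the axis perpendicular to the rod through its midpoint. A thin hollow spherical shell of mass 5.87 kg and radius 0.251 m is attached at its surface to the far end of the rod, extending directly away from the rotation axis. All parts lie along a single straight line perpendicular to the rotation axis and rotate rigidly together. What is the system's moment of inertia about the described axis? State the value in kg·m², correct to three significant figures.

9.45

Solid sphere: I_cm = (2/5)MR² = (2/5)(5.03)(0.124)² = 0.030937 kg·m²; centre at d = 0.124 m, so I = I_cm + Md² gives I = 0.030937 + (5.03)(0.124)² = 0.10828 kg·m².
Thin rod: I_cm = (1/12)ML² = (1/12)(3.79)(0.648)² = 0.13262 kg·m²; centre at d = 0.124 + 0.124 + 0.324 = 0.572 m, so I = I_cm + Md² gives I = 0.13262 + (3.79)(0.572)² = 1.3726 kg·m².
Spherical shell: I_cm = (2/3)MR² = (2/3)(5.87)(0.251)² = 0.24654 kg·m²; centre at d = 0.124 + 0.124 + 0.324 + 0.324 + 0.251 = 1.147 m, so I = I_cm + Md² gives I = 0.24654 + (5.87)(1.147)² = 7.9692 kg·m².
Total I = 0.10828 + 1.3726 + 7.9692 = 9.4501 kg·m².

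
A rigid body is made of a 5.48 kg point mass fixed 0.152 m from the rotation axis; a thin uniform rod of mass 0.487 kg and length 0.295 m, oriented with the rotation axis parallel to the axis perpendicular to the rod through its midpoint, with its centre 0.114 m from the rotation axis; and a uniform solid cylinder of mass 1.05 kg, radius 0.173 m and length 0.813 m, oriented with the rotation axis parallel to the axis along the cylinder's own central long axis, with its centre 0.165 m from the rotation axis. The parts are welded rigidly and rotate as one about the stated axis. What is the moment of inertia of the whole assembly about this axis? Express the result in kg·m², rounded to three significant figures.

Point mass: I_cm = 0; centre at d = 0.152 m, so the parallel axis theorem gives I = 0 + (5.48)(0.152)² = 0.12661 kg·m².
Thin rod: I_cm = (1/12)ML² = (1/12)(0.487)(0.295)² = 0.0035318 kg·m²; centre at d = 0.114 m, so the parallel axis theorem gives I = 0.0035318 + (0.487)(0.114)² = 0.0098608 kg·m².
Solid cylinder: I_cm = (1/2)MR² = (1/2)(1.05)(0.173)² = 0.015713 kg·m²; centre at d = 0.165 m, so the parallel axis theorem gives I = 0.015713 + (1.05)(0.165)² = 0.044299 kg·m².
Total I = 0.12661 + 0.0098608 + 0.044299 = 0.18077 kg·m².

0.181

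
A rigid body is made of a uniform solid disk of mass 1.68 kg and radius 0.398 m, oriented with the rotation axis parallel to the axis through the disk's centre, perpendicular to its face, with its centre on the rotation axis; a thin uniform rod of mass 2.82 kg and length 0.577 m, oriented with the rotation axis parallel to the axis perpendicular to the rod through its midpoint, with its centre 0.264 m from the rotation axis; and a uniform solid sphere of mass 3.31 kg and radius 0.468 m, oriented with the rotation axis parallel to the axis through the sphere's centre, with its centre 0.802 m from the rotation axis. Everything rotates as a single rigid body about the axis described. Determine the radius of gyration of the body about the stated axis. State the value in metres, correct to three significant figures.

0.602

Solid disk: I_cm = (1/2)MR² = (1/2)(1.68)(0.398)² = 0.13306 kg m²; axis through the centre, so I = 0.13306 kg m².
Thin rod: I_cm = (1/12)ML² = (1/12)(2.82)(0.577)² = 0.078238 kg m²; centre at d = 0.264 m, so the parallel axis theorem gives I = 0.078238 + (2.82)(0.264)² = 0.27478 kg m².
Solid sphere: I_cm = (2/5)MR² = (2/5)(3.31)(0.468)² = 0.28999 kg m²; centre at d = 0.802 m, so the parallel axis theorem gives I = 0.28999 + (3.31)(0.802)² = 2.419 kg m².
Total I = 2.8268 kg m²; total mass M = 7.81 kg.
k = √(I/M) = √(2.8268/7.81) = 0.60162 m.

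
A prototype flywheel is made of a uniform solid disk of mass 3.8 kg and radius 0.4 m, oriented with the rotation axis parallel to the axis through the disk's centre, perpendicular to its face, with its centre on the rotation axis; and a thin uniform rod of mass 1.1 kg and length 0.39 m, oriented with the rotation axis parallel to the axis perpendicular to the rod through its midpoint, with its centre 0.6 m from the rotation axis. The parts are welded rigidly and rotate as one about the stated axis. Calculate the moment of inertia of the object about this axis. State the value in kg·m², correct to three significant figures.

Solid disk: I_cm = (1/2)MR² = (1/2)(3.8)(0.4)² = 0.304 kg·m²; axis through the centre, so I = 0.304 kg·m².
Thin rod: I_cm = (1/12)ML² = (1/12)(1.1)(0.39)² = 0.013943 kg·m²; centre at d = 0.6 m, so the parallel axis theorem gives I = 0.013943 + (1.1)(0.6)² = 0.40994 kg·m².
Total I = 0.304 + 0.40994 = 0.71394 kg·m².

0.714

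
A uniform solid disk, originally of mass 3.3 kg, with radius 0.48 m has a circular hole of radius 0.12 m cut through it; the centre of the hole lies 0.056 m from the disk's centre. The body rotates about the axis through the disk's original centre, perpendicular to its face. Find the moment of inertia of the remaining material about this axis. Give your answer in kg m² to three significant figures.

0.378

Unpierced body about its centre: I₀ = (1/2)MR² = (1/2)(3.3)(0.48)² = 0.38016 kg m².
The removed disk has mass m = M·(r/R)² = (3.3)(0.12/0.48)² = 0.20625 kg (same uniform areal density).
Its moment of inertia about the rotation axis (parallel-axis theorem): I_hole = (1/2)mr² + md² = (1/2)(0.20625)(0.12)² + (0.20625)(0.056)² = 0.0021318 kg m².
Treating the hole as negative mass, I = I₀ − I_hole = 0.38016 − 0.0021318 = 0.37803 kg m².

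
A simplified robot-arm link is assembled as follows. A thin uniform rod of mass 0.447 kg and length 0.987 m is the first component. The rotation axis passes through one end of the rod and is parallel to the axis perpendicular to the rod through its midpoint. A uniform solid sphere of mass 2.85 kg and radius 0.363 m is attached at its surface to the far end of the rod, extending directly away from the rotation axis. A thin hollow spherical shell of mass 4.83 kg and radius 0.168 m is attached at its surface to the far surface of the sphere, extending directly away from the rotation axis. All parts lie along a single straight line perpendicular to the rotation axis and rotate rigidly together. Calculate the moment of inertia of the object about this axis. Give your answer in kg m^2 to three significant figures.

Thin rod: I_cm = (1/12)ML² = (1/12)(0.447)(0.987)² = 0.036288 kg m^2; centre at d = 0.4935 m, so I = I_cm + Md² gives I = 0.036288 + (0.447)(0.4935)² = 0.14515 kg m^2.
Solid sphere: I_cm = (2/5)MR² = (2/5)(2.85)(0.363)² = 0.15022 kg m^2; centre at d = 0.4935 + 0.4935 + 0.363 = 1.35 m, so I = I_cm + Md² gives I = 0.15022 + (2.85)(1.35)² = 5.3443 kg m^2.
Spherical shell: I_cm = (2/3)MR² = (2/3)(4.83)(0.168)² = 0.090881 kg m^2; centre at d = 0.4935 + 0.4935 + 0.363 + 0.363 + 0.168 = 1.881 m, so I = I_cm + Md² gives I = 0.090881 + (4.83)(1.881)² = 17.18 kg m^2.
Total I = 0.14515 + 5.3443 + 17.18 = 22.67 kg m^2.

22.7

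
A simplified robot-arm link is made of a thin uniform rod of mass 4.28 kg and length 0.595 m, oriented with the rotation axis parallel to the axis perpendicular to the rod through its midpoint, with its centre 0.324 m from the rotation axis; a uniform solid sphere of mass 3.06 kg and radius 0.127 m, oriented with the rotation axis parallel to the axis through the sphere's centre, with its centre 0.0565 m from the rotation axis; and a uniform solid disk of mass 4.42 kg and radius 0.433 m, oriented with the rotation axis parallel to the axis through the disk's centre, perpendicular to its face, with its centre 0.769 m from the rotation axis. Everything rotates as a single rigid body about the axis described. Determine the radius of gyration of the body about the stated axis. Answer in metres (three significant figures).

Thin rod: I_cm = (1/12)ML² = (1/12)(4.28)(0.595)² = 0.12627 kg·m²; centre at d = 0.324 m, so the parallel axis theorem gives I = 0.12627 + (4.28)(0.324)² = 0.57557 kg·m².
Solid sphere: I_cm = (2/5)MR² = (2/5)(3.06)(0.127)² = 0.019742 kg·m²; centre at d = 0.0565 m, so the parallel axis theorem gives I = 0.019742 + (3.06)(0.0565)² = 0.02951 kg·m².
Solid disk: I_cm = (1/2)MR² = (1/2)(4.42)(0.433)² = 0.41435 kg·m²; centre at d = 0.769 m, so the parallel axis theorem gives I = 0.41435 + (4.42)(0.769)² = 3.0282 kg·m².
Total I = 3.6332 kg·m²; total mass M = 11.76 kg.
k = √(I/M) = √(3.6332/11.76) = 0.55583 m.

0.556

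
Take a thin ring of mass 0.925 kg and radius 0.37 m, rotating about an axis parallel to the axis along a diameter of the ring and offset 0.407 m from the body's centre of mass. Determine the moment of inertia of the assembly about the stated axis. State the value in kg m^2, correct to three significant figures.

I_cm = (1/2)MR² = (1/2)(0.925)(0.37)² = 0.063316 kg m^2; centre at d = 0.407 m, so the parallel axis theorem gives I = 0.063316 + (0.925)(0.407)² = 0.21654 kg m^2.

0.217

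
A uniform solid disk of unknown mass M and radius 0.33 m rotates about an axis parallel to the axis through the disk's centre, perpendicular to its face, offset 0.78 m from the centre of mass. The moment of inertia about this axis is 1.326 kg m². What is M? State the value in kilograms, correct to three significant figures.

2.00

I = I_cm + Md² = (1/2)MR² + Md² = M·[0.5·(0.33)² + (0.78)²] = M·0.66285.
So M = 1.326 / 0.66285 = 2.0005 kg.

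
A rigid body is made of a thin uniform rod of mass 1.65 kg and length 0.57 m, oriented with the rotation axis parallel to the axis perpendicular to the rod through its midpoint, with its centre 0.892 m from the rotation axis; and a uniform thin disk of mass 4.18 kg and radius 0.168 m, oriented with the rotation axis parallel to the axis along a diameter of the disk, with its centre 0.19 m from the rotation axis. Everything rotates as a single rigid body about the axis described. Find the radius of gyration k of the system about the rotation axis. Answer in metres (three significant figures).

Thin rod: I_cm = (1/12)ML² = (1/12)(1.65)(0.57)² = 0.044674 kg m^2; centre at d = 0.892 m, so I = I_cm + Md² gives I = 0.044674 + (1.65)(0.892)² = 1.3575 kg m^2.
Thin disk: I_cm = (1/4)MR² = (1/4)(4.18)(0.168)² = 0.029494 kg m^2; centre at d = 0.19 m, so I = I_cm + Md² gives I = 0.029494 + (4.18)(0.19)² = 0.18039 kg m^2.
Total I = 1.5379 kg m^2; total mass M = 5.83 kg.
k = √(I/M) = √(1.5379/5.83) = 0.51361 m.

0.514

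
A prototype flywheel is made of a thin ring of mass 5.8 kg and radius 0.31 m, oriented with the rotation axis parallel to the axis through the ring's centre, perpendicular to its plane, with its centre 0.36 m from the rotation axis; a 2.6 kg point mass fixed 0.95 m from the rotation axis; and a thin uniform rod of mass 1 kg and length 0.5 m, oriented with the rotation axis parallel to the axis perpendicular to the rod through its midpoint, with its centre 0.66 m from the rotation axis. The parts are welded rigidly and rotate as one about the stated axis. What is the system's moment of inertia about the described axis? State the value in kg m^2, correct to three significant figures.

Thin ring: I_cm = MR² = (5.8)(0.31)² = 0.55738 kg m^2; centre at d = 0.36 m, so I = I_cm + Md² gives I = 0.55738 + (5.8)(0.36)² = 1.3091 kg m^2.
Point mass: I_cm = 0; centre at d = 0.95 m, so I = I_cm + Md² gives I = 0 + (2.6)(0.95)² = 2.3465 kg m^2.
Thin rod: I_cm = (1/12)ML² = (1/12)(1)(0.5)² = 0.020833 kg m^2; centre at d = 0.66 m, so I = I_cm + Md² gives I = 0.020833 + (1)(0.66)² = 0.45643 kg m^2.
Total I = 1.3091 + 2.3465 + 0.45643 = 4.112 kg m^2.

4.11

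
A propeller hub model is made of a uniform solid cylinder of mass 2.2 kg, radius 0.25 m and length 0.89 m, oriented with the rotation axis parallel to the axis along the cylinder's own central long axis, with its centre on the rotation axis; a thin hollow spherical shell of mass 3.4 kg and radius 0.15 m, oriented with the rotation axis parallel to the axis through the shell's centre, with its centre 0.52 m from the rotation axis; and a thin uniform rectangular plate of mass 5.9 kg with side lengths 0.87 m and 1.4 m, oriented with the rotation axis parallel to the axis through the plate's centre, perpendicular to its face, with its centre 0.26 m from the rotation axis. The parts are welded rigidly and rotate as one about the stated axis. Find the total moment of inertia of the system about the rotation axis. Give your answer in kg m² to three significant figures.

Solid cylinder: I_cm = (1/2)MR² = (1/2)(2.2)(0.25)² = 0.06875 kg m²; axis through the centre, so I = 0.06875 kg m².
Spherical shell: I_cm = (2/3)MR² = (2/3)(3.4)(0.15)² = 0.051 kg m²; centre at d = 0.52 m, so I = I_cm + Md² gives I = 0.051 + (3.4)(0.52)² = 0.97036 kg m².
Rectangular plate: I_cm = (1/12)M(a²+b²) = (1/12)(5.9)[(0.87)² + (1.4)²] = 1.3358 kg m²; centre at d = 0.26 m, so I = I_cm + Md² gives I = 1.3358 + (5.9)(0.26)² = 1.7346 kg m².
Total I = 0.06875 + 0.97036 + 1.7346 = 2.7738 kg m².

2.77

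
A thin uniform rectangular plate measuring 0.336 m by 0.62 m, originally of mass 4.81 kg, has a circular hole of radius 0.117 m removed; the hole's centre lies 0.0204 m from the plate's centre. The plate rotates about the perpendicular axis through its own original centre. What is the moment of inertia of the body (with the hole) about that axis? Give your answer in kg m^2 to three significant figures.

0.192

Unpierced body about its centre: I₀ = (1/12)M(a²+b²) = (1/12)(4.81)[(0.336)² + (0.62)²] = 0.19933 kg m^2.
The removed disk has mass m = M·πr²/(ab) = (4.81)·π(0.117)²/(0.336·0.62) = 0.99297 kg (same uniform areal density).
Its moment of inertia about the rotation axis (parallel-axis theorem): I_hole = (1/2)mr² + md² = (1/2)(0.99297)(0.117)² + (0.99297)(0.0204)² = 0.0072096 kg m^2.
Treating the hole as negative mass, I = I₀ − I_hole = 0.19933 − 0.0072096 = 0.19212 kg m^2.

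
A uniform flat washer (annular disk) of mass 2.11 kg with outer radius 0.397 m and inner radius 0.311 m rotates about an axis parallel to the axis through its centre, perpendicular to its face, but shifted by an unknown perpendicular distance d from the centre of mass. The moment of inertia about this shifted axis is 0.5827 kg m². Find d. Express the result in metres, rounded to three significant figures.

About the centre-of-mass axis, I_cm = (1/2)M(R²+r²) = (1/2)(2.11)[(0.397)² + (0.311)²] = 0.26832 kg m².
Parallel axis theorem: I = I_cm + Md², so Md² = 0.5827 − 0.26832 = 0.31438 kg m².
d = √(0.31438 / 2.11) = 0.386 m.

0.386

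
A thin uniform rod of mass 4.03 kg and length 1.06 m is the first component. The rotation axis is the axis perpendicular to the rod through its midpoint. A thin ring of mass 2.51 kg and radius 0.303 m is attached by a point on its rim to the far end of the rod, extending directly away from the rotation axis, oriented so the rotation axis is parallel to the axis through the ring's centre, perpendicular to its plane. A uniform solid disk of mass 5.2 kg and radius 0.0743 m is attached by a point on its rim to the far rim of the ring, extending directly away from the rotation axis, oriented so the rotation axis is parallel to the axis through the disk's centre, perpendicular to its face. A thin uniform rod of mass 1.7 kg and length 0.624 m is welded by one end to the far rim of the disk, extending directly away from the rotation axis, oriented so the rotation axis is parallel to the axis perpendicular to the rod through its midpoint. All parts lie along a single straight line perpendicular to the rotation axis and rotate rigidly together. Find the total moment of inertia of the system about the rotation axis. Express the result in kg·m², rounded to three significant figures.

14.4

Thin rod: I_cm = (1/12)ML² = (1/12)(4.03)(1.06)² = 0.37734 kg·m²; axis through the centre, so I = 0.37734 kg·m².
Thin ring: I_cm = MR² = (2.51)(0.303)² = 0.23044 kg·m²; centre at d = 0.53 + 0.303 = 0.833 m, so I = I_cm + Md² gives I = 0.23044 + (2.51)(0.833)² = 1.9721 kg·m².
Solid disk: I_cm = (1/2)MR² = (1/2)(5.2)(0.0743)² = 0.014353 kg·m²; centre at d = 0.53 + 0.303 + 0.303 + 0.0743 = 1.2103 m, so I = I_cm + Md² gives I = 0.014353 + (5.2)(1.2103)² = 7.6314 kg·m².
Thin rod: I_cm = (1/12)ML² = (1/12)(1.7)(0.624)² = 0.055162 kg·m²; centre at d = 0.53 + 0.303 + 0.303 + 0.0743 + 0.0743 + 0.312 = 1.5966 m, so I = I_cm + Md² gives I = 0.055162 + (1.7)(1.5966)² = 4.3887 kg·m².
Total I = 0.37734 + 1.9721 + 7.6314 + 4.3887 = 14.37 kg·m².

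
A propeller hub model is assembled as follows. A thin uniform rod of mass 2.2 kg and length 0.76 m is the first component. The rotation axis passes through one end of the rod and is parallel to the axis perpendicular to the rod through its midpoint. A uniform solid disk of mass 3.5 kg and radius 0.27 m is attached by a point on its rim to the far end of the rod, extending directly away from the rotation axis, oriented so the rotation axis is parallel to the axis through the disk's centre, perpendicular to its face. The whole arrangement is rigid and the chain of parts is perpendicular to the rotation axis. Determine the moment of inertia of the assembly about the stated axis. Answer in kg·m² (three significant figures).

Thin rod: I_cm = (1/12)ML² = (1/12)(2.2)(0.76)² = 0.10589 kg·m²; centre at d = 0.38 m, so I = I_cm + Md² gives I = 0.10589 + (2.2)(0.38)² = 0.42357 kg·m².
Solid disk: I_cm = (1/2)MR² = (1/2)(3.5)(0.27)² = 0.12758 kg·m²; centre at d = 0.38 + 0.38 + 0.27 = 1.03 m, so I = I_cm + Md² gives I = 0.12758 + (3.5)(1.03)² = 3.8407 kg·m².
Total I = 0.42357 + 3.8407 = 4.2643 kg·m².

4.26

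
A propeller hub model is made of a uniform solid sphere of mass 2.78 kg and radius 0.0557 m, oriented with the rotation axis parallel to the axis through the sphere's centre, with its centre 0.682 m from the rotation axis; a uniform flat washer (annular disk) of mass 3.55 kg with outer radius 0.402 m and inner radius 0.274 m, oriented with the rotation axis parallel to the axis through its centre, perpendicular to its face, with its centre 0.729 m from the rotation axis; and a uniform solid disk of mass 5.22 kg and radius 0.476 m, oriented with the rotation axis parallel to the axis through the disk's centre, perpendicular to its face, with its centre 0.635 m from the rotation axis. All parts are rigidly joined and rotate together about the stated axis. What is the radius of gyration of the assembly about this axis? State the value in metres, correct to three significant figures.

0.739

Solid sphere: I_cm = (2/5)MR² = (2/5)(2.78)(0.0557)² = 0.00345 kg·m²; centre at d = 0.682 m, so the parallel axis theorem gives I = 0.00345 + (2.78)(0.682)² = 1.2965 kg·m².
Annular disk: I_cm = (1/2)M(R²+r²) = (1/2)(3.55)[(0.402)² + (0.274)²] = 0.42011 kg·m²; centre at d = 0.729 m, so the parallel axis theorem gives I = 0.42011 + (3.55)(0.729)² = 2.3067 kg·m².
Solid disk: I_cm = (1/2)MR² = (1/2)(5.22)(0.476)² = 0.59136 kg·m²; centre at d = 0.635 m, so the parallel axis theorem gives I = 0.59136 + (5.22)(0.635)² = 2.6962 kg·m².
Total I = 6.2994 kg·m²; total mass M = 11.55 kg.
k = √(I/M) = √(6.2994/11.55) = 0.73851 m.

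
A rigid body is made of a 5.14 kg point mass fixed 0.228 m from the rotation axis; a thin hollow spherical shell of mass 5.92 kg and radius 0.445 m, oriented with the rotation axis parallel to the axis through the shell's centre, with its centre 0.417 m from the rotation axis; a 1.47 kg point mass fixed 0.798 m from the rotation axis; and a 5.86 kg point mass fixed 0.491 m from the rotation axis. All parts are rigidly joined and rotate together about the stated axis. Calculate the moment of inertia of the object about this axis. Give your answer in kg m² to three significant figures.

Point mass: I_cm = 0; centre at d = 0.228 m, so I = I_cm + Md² gives I = 0 + (5.14)(0.228)² = 0.2672 kg m².
Spherical shell: I_cm = (2/3)MR² = (2/3)(5.92)(0.445)² = 0.78154 kg m²; centre at d = 0.417 m, so I = I_cm + Md² gives I = 0.78154 + (5.92)(0.417)² = 1.811 kg m².
Point mass: I_cm = 0; centre at d = 0.798 m, so I = I_cm + Md² gives I = 0 + (1.47)(0.798)² = 0.9361 kg m².
Point mass: I_cm = 0; centre at d = 0.491 m, so I = I_cm + Md² gives I = 0 + (5.86)(0.491)² = 1.4127 kg m².
Total I = 0.2672 + 1.811 + 0.9361 + 1.4127 = 4.427 kg m².

4.43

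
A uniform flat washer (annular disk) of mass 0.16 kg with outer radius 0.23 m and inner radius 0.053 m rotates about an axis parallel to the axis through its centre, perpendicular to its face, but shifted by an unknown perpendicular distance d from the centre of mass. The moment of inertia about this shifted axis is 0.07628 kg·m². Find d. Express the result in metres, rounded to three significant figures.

About the centre-of-mass axis, I_cm = (1/2)M(R²+r²) = (1/2)(0.16)[(0.23)² + (0.053)²] = 0.0044567 kg·m².
Parallel axis theorem: I = I_cm + Md², so Md² = 0.07628 − 0.0044567 = 0.071823 kg·m².
d = √(0.071823 / 0.16) = 0.67 m.

0.670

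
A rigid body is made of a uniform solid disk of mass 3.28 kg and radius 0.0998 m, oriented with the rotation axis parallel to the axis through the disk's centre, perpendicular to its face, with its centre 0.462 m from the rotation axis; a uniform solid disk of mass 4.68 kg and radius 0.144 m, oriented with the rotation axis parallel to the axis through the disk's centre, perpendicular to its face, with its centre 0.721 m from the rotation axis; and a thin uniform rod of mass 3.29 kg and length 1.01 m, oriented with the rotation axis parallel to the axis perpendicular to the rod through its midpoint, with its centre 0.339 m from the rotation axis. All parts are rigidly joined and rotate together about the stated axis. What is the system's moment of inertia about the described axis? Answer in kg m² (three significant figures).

Solid disk: I_cm = (1/2)MR² = (1/2)(3.28)(0.0998)² = 0.016334 kg m²; centre at d = 0.462 m, so the parallel axis theorem gives I = 0.016334 + (3.28)(0.462)² = 0.71643 kg m².
Solid disk: I_cm = (1/2)MR² = (1/2)(4.68)(0.144)² = 0.048522 kg m²; centre at d = 0.721 m, so the parallel axis theorem gives I = 0.048522 + (4.68)(0.721)² = 2.4814 kg m².
Thin rod: I_cm = (1/12)ML² = (1/12)(3.29)(1.01)² = 0.27968 kg m²; centre at d = 0.339 m, so the parallel axis theorem gives I = 0.27968 + (3.29)(0.339)² = 0.65777 kg m².
Total I = 0.71643 + 2.4814 + 0.65777 = 3.8556 kg m².

3.86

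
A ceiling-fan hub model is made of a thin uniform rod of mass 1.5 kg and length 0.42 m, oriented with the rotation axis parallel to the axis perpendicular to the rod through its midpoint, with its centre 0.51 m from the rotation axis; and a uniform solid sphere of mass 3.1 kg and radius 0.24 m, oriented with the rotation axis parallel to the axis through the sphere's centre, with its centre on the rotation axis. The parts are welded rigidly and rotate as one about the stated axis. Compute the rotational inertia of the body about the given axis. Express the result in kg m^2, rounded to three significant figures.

Thin rod: I_cm = (1/12)ML² = (1/12)(1.5)(0.42)² = 0.02205 kg m^2; centre at d = 0.51 m, so the parallel axis theorem gives I = 0.02205 + (1.5)(0.51)² = 0.4122 kg m^2.
Solid sphere: I_cm = (2/5)MR² = (2/5)(3.1)(0.24)² = 0.071424 kg m^2; axis through the centre, so I = 0.071424 kg m^2.
Total I = 0.4122 + 0.071424 = 0.48362 kg m^2.

0.484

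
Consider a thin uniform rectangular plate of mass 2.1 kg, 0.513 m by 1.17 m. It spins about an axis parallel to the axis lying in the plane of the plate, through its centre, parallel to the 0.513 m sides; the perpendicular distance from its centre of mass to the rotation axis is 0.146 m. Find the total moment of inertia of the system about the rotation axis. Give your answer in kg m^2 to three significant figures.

I_cm = (1/12)Mb² = (1/12)(2.1)(1.17)² = 0.23956 kg m^2; centre at d = 0.146 m, so I = I_cm + Md² gives I = 0.23956 + (2.1)(0.146)² = 0.28432 kg m^2.

0.284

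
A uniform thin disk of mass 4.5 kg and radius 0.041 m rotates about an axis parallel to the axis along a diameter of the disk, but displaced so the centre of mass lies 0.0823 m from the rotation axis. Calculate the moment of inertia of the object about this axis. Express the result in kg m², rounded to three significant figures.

I_cm = (1/4)MR² = (1/4)(4.5)(0.041)² = 0.0018911 kg m²; centre at d = 0.0823 m, so I = I_cm + Md² gives I = 0.0018911 + (4.5)(0.0823)² = 0.032371 kg m².

0.0324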